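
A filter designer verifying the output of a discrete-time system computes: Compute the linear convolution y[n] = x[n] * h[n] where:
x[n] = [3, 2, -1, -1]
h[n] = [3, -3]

y[n] = sum_k x[k]*h[n-k]. Output length = len(x) + len(h) - 1 = 4 + 2 - 1 = 5.
y[0] = 3*3 = 9
y[1] = 2*3 + 3*-3 = -3
y[2] = -1*3 + 2*-3 = -9
y[3] = -1*3 + -1*-3 = 0
y[4] = -1*-3 = 3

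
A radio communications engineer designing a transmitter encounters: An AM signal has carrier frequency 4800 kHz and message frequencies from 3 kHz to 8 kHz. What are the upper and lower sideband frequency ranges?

Upper sideband (USB) = fc + [fm_low, fm_high] = 4800 + [3, 8] = [4803, 4808] kHz
Lower sideband (LSB) = fc - [fm_high, fm_low] = 4800 - [8, 3] = [4792, 4797] kHz
Total occupied spectrum: 4792 kHz to 4808 kHz (plus carrier at 4800 kHz)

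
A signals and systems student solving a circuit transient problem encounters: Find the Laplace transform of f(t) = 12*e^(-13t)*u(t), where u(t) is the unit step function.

Standard Laplace transform pair:
e^(-at)*u(t) <-> 1/(s+a)
With a = 13: L{12*e^(-13t)*u(t)} = 12/(s+13), ROC: Re(s) > -13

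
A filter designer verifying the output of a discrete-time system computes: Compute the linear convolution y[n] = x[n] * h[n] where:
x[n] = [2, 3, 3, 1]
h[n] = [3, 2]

y[n] = sum_k x[k]*h[n-k]. Output length = len(x) + len(h) - 1 = 4 + 2 - 1 = 5.
y[0] = 2*3 = 6
y[1] = 3*3 + 2*2 = 13
y[2] = 3*3 + 3*2 = 15
y[3] = 1*3 + 3*2 = 9
y[4] = 1*2 = 2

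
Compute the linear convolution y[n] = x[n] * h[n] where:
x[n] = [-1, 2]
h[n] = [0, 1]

y[n] = sum_k x[k]*h[n-k]. Output length = len(x) + len(h) - 1 = 2 + 2 - 1 = 3.
y[0] = -1*0 = 0
y[1] = 2*0 + -1*1 = -1
y[2] = 2*1 = 2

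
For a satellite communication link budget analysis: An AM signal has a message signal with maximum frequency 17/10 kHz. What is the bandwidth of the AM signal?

In AM (double-sideband), the bandwidth is twice the message frequency.
BW = 2 * f_m = 2 * 17/10 kHz = 17/5 kHz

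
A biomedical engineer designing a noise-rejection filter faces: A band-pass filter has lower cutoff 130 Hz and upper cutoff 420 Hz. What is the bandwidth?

Bandwidth = f_high - f_low
= 420 Hz - 130 Hz = 290 Hz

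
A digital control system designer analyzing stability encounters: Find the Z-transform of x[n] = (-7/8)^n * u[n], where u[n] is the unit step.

The Z-transform of a^n * u[n] is z/(z-a) for |z| > |a|.
Here a = -7/8, so X(z) = z/(z - (-7/8)) = 8z/(8z + 7)
ROC: |z| > 7/8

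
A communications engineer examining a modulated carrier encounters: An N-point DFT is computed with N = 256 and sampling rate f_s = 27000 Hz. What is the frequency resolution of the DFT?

DFT frequency resolution = f_s / N
= 27000 / 256 = 3375/32 Hz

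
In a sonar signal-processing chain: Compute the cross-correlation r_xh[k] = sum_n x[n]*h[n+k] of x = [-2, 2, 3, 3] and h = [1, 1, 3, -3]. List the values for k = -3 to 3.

Both sequences indexed from 0 and zero outside their support.
Lags with overlap: k = -3 to 3.
  r_xh[-3] = x[3]*h[0] = 3
  r_xh[-2] = x[2]*h[0] + x[3]*h[1] = 6
  r_xh[-1] = x[1]*h[0] + x[2]*h[1] + x[3]*h[2] = 14
  r_xh[0] = x[0]*h[0] + x[1]*h[1] + x[2]*h[2] + x[3]*h[3] = 0
  r_xh[1] = x[0]*h[1] + x[1]*h[2] + x[2]*h[3] = -5
  r_xh[2] = x[0]*h[2] + x[1]*h[3] = -12
  r_xh[3] = x[0]*h[3] = 6
r_xh = [3, 6, 14, 0, -5, -12, 6] (for k = -3, ..., 3)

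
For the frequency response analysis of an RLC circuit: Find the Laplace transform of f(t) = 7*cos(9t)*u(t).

Standard pair: cos(wt)*u(t) <-> s/(s^2+w^2)
With w = 9: L{7*cos(9t)*u(t)} = 7s/(s^2+81)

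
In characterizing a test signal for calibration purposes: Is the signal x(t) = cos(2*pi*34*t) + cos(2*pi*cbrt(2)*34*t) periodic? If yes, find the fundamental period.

f1 = 34 Hz, f2 = 34*cbrt(2) Hz
Ratio f2/f1 = cbrt(2), which is irrational.
Since the frequency ratio is irrational, no common period exists.
The signal is not periodic.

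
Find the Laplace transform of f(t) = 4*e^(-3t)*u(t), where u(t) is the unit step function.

Standard Laplace transform pair:
e^(-at)*u(t) <-> 1/(s+a)
With a = 3: L{4*e^(-3t)*u(t)} = 4/(s+3), ROC: Re(s) > -3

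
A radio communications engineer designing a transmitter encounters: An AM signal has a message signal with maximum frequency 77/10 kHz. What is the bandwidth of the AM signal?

In AM (double-sideband), the bandwidth is twice the message frequency.
BW = 2 * f_m = 2 * 77/10 kHz = 77/5 kHz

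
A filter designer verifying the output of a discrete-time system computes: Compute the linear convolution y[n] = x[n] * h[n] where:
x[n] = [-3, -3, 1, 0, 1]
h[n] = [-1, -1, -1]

y[n] = sum_k x[k]*h[n-k]. Output length = len(x) + len(h) - 1 = 5 + 3 - 1 = 7.
y[0] = -3*-1 = 3
y[1] = -3*-1 + -3*-1 = 6
y[2] = 1*-1 + -3*-1 + -3*-1 = 5
y[3] = 0*-1 + 1*-1 + -3*-1 = 2
y[4] = 1*-1 + 0*-1 + 1*-1 = -2
y[5] = 1*-1 + 0*-1 = -1
y[6] = 1*-1 = -1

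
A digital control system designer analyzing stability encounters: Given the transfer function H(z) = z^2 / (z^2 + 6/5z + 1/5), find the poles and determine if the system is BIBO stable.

Poles are roots of the denominator: z^2 + 6/5z + 1/5 = 0.
Quadratic formula: z = [-(6/5) +/- sqrt((6/5)^2 - 4*(1/5))] / 2
Discriminant = 36/25 - 4/5 = 16/25; sqrt = 4/5.
z = (-6/5 +/- 4/5) / 2 => z = -1/5 or z = -1.
|p1| = 1, |p2| = 1/5.
For BIBO stability, all poles must lie inside the unit circle (|p| < 1).
System is UNSTABLE since at least one |p| >= 1.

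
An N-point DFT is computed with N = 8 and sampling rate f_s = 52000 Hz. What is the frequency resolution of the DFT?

DFT frequency resolution = f_s / N
= 52000 / 8 = 6500 Hz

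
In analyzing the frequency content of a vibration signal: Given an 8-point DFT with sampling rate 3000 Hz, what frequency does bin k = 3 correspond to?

The frequency of DFT bin k is: f_k = k * f_s / N
f_3 = 3 * 3000 / 8 = 1125 Hz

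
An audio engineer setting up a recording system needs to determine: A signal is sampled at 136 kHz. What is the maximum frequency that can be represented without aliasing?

The maximum frequency that can be represented without aliasing
is the Nyquist frequency: f_max = f_s / 2 = 136 kHz / 2 = 68 kHz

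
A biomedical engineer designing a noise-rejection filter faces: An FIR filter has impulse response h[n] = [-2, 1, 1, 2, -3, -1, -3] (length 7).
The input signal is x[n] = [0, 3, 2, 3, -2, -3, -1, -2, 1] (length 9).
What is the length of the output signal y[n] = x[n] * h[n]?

For linear convolution, the output length is:
len(y) = len(x) + len(h) - 1 = 9 + 7 - 1 = 15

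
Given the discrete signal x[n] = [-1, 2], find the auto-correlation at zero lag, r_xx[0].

The auto-correlation at zero lag r_xx[0] equals the signal energy.
r_xx[0] = sum of x[n]^2 = (-1)^2 + 2^2
= 1 + 4 = 5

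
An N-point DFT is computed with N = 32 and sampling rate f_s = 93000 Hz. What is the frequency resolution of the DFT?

DFT frequency resolution = f_s / N
= 93000 / 32 = 11625/4 Hz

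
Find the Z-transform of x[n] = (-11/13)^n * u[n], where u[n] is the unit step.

The Z-transform of a^n * u[n] is z/(z-a) for |z| > |a|.
Here a = -11/13, so X(z) = z/(z - (-11/13)) = 13z/(13z + 11)
ROC: |z| > 11/13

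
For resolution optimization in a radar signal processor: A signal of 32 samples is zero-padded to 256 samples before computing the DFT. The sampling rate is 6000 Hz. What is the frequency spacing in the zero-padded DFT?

Original DFT: N = 32, resolution = f_s/N = 6000/32 = 375/2 Hz
Zero-padded DFT: N = 256, resolution = f_s/N = 6000/256 = 375/16 Hz
Zero-padding interpolates the spectrum (finer frequency grid)
but does NOT improve the true spectral resolution (ability to resolve close frequencies).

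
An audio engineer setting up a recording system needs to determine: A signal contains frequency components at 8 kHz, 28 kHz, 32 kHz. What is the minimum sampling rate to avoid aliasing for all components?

The highest frequency component is f_max = 32 kHz.
Nyquist rate = 2 * f_max = 2 * 32 kHz = 64 kHz.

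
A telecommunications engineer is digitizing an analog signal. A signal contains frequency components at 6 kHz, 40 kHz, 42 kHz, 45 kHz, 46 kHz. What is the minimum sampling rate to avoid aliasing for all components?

The highest frequency component is f_max = 46 kHz.
Nyquist rate = 2 * f_max = 2 * 46 kHz = 92 kHz.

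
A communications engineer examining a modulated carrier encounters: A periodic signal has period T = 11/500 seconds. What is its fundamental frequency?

The fundamental frequency is the reciprocal of the period.
f = 1/T = 1/(11/500) = 500/11 Hz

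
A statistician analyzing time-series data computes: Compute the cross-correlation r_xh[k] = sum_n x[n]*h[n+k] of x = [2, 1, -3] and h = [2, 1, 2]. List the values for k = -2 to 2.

Both sequences indexed from 0 and zero outside their support.
Lags with overlap: k = -2 to 2.
  r_xh[-2] = x[2]*h[0] = -6
  r_xh[-1] = x[1]*h[0] + x[2]*h[1] = -1
  r_xh[0] = x[0]*h[0] + x[1]*h[1] + x[2]*h[2] = -1
  r_xh[1] = x[0]*h[1] + x[1]*h[2] = 4
  r_xh[2] = x[0]*h[2] = 4
r_xh = [-6, -1, -1, 4, 4] (for k = -2, ..., 2)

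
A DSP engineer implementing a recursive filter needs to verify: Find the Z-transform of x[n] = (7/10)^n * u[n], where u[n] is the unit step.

The Z-transform of a^n * u[n] is z/(z-a) for |z| > |a|.
Here a = 7/10, so X(z) = z/(z - (7/10)) = 10z/(10z - 7)
ROC: |z| > 7/10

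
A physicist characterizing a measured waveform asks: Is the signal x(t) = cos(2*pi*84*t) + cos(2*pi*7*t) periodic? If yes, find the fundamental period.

f1 = 84 Hz, f2 = 7 Hz
Period T1 = 1/84, T2 = 1/7
Ratio T1/T2 = 7/84, which is rational.
The signal is periodic with fundamental period T = 1/GCD(84,7) = 1/7 s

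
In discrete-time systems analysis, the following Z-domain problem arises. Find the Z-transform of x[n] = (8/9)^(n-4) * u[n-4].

Time-shifting property: if X(z) = Z{x[n]}, then Z{x[n-d]} = z^(-d) * X(z)
X(z) = z/(z - 8/9) for x[n] = (8/9)^n * u[n]
Z{x[n-4]} = z^(-4) * z/(z - 8/9) = z^(-3)/(z - 8/9)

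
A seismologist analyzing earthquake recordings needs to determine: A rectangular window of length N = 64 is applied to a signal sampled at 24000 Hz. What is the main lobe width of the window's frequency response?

For a rectangular window of length N,
the main lobe width in frequency is 2*f_s/N.
= 2*24000/64 = 750 Hz
This determines the minimum frequency separation for resolving two sinusoids.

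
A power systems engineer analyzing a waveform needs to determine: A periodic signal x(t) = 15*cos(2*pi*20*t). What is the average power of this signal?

Average power of A*cos(wt) is A^2/2.
P = 15^2 / 2 = 225/2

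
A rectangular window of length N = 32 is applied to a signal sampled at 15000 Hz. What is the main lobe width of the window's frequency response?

For a rectangular window of length N,
the main lobe width in frequency is 2*f_s/N.
= 2*15000/32 = 1875/2 Hz
This determines the minimum frequency separation for resolving two sinusoids.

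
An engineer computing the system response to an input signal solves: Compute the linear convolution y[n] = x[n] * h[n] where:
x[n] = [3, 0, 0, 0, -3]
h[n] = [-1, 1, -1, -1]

y[n] = sum_k x[k]*h[n-k]. Output length = len(x) + len(h) - 1 = 5 + 4 - 1 = 8.
y[0] = 3*-1 = -3
y[1] = 0*-1 + 3*1 = 3
y[2] = 0*-1 + 0*1 + 3*-1 = -3
y[3] = 0*-1 + 0*1 + 0*-1 + 3*-1 = -3
y[4] = -3*-1 + 0*1 + 0*-1 + 0*-1 = 3
y[5] = -3*1 + 0*-1 + 0*-1 = -3
y[6] = -3*-1 + 0*-1 = 3
y[7] = -3*-1 = 3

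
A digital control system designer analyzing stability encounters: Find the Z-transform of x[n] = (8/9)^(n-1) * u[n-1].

Time-shifting property: if X(z) = Z{x[n]}, then Z{x[n-d]} = z^(-d) * X(z)
X(z) = z/(z - 8/9) for x[n] = (8/9)^n * u[n]
Z{x[n-1]} = z^(-1) * z/(z - 8/9) = 1/(z - 8/9)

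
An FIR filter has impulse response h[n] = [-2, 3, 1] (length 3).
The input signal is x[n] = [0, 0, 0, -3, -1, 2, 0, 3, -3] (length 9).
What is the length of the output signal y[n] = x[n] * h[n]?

For linear convolution, the output length is:
len(y) = len(x) + len(h) - 1 = 9 + 3 - 1 = 11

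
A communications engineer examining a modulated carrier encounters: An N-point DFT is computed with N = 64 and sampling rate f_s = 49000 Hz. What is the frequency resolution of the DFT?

DFT frequency resolution = f_s / N
= 49000 / 64 = 6125/8 Hz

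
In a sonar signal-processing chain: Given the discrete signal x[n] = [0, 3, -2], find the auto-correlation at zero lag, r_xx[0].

The auto-correlation at zero lag r_xx[0] equals the signal energy.
r_xx[0] = sum of x[n]^2 = 0^2 + 3^2 + (-2)^2
= 0 + 9 + 4 = 13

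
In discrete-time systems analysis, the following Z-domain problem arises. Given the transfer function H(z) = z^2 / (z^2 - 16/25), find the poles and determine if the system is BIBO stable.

Poles are roots of the denominator: z^2 - 16/25 = 0.
Quadratic formula: z = [-(0) +/- sqrt((0)^2 - 4*(-16/25))] / 2
Discriminant = 0 + 64/25 = 64/25; sqrt = 8/5.
z = (0 +/- 8/5) / 2 => z = 4/5 or z = -4/5.
|p1| = 4/5, |p2| = 4/5.
For BIBO stability, all poles must lie inside the unit circle (|p| < 1).
System is STABLE since both |p| < 1.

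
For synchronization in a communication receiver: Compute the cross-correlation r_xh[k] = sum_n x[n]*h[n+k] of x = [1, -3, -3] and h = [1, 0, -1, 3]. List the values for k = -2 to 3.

Both sequences indexed from 0 and zero outside their support.
Lags with overlap: k = -2 to 3.
  r_xh[-2] = x[2]*h[0] = -3
  r_xh[-1] = x[1]*h[0] + x[2]*h[1] = -3
  r_xh[0] = x[0]*h[0] + x[1]*h[1] + x[2]*h[2] = 4
  r_xh[1] = x[0]*h[1] + x[1]*h[2] + x[2]*h[3] = -6
  r_xh[2] = x[0]*h[2] + x[1]*h[3] = -10
  r_xh[3] = x[0]*h[3] = 3
r_xh = [-3, -3, 4, -6, -10, 3] (for k = -2, ..., 3)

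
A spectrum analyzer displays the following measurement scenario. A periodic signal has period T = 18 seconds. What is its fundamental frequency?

The fundamental frequency is the reciprocal of the period.
f = 1/T = 1/(18) = 1/18 Hz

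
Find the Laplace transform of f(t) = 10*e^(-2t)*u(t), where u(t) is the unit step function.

Standard Laplace transform pair:
e^(-at)*u(t) <-> 1/(s+a)
With a = 2: L{10*e^(-2t)*u(t)} = 10/(s+2), ROC: Re(s) > -2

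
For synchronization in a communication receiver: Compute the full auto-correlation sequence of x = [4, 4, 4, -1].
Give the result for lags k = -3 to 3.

r_xx[k] = sum_m x[m]*x[m+k], indexed from 0, for k = -3 to 3:
  r_xx[-3] = x[3]*x[0] = -4
  r_xx[-2] = x[2]*x[0] + x[3]*x[1] = 12
  r_xx[-1] = x[1]*x[0] + x[2]*x[1] + x[3]*x[2] = 28
  r_xx[0] = x[0]*x[0] + x[1]*x[1] + x[2]*x[2] + x[3]*x[3] = 49
  r_xx[1] = x[0]*x[1] + x[1]*x[2] + x[2]*x[3] = 28
  r_xx[2] = x[0]*x[2] + x[1]*x[3] = 12
  r_xx[3] = x[0]*x[3] = -4
r_xx = [-4, 12, 28, 49, 28, 12, -4]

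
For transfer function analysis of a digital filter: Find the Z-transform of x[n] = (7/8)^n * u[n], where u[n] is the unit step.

The Z-transform of a^n * u[n] is z/(z-a) for |z| > |a|.
Here a = 7/8, so X(z) = z/(z - (7/8)) = 8z/(8z - 7)
ROC: |z| > 7/8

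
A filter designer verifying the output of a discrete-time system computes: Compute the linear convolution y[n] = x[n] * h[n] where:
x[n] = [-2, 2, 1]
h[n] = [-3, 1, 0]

y[n] = sum_k x[k]*h[n-k]. Output length = len(x) + len(h) - 1 = 3 + 3 - 1 = 5.
y[0] = -2*-3 = 6
y[1] = 2*-3 + -2*1 = -8
y[2] = 1*-3 + 2*1 + -2*0 = -1
y[3] = 1*1 + 2*0 = 1
y[4] = 1*0 = 0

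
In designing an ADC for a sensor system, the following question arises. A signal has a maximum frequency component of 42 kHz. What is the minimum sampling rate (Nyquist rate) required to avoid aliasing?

By the Nyquist-Shannon sampling theorem,
the minimum sampling rate (Nyquist rate) must be at least 2 * f_max.
Nyquist rate = 2 * 42 kHz = 84 kHz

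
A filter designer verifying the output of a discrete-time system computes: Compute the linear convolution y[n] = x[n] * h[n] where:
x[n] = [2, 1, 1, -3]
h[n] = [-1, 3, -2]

y[n] = sum_k x[k]*h[n-k]. Output length = len(x) + len(h) - 1 = 4 + 3 - 1 = 6.
y[0] = 2*-1 = -2
y[1] = 1*-1 + 2*3 = 5
y[2] = 1*-1 + 1*3 + 2*-2 = -2
y[3] = -3*-1 + 1*3 + 1*-2 = 4
y[4] = -3*3 + 1*-2 = -11
y[5] = -3*-2 = 6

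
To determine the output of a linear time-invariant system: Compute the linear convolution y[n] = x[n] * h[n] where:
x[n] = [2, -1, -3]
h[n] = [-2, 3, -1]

y[n] = sum_k x[k]*h[n-k]. Output length = len(x) + len(h) - 1 = 3 + 3 - 1 = 5.
y[0] = 2*-2 = -4
y[1] = -1*-2 + 2*3 = 8
y[2] = -3*-2 + -1*3 + 2*-1 = 1
y[3] = -3*3 + -1*-1 = -8
y[4] = -3*-1 = 3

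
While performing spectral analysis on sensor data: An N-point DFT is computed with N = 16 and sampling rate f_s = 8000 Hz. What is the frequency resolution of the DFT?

DFT frequency resolution = f_s / N
= 8000 / 16 = 500 Hz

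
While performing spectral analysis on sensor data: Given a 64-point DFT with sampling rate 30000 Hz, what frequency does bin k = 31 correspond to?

The frequency of DFT bin k is: f_k = k * f_s / N
f_31 = 31 * 30000 / 64 = 58125/4 Hz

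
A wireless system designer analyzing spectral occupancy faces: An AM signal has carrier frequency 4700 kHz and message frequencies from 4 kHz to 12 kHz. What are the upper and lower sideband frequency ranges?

Upper sideband (USB) = fc + [fm_low, fm_high] = 4700 + [4, 12] = [4704, 4712] kHz
Lower sideband (LSB) = fc - [fm_high, fm_low] = 4700 - [12, 4] = [4688, 4696] kHz
Total occupied spectrum: 4688 kHz to 4712 kHz (plus carrier at 4700 kHz)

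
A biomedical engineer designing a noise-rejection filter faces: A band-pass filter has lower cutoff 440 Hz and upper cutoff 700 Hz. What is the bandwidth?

Bandwidth = f_high - f_low
= 700 Hz - 440 Hz = 260 Hz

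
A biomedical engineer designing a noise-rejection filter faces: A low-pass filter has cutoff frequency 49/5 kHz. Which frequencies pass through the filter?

A low-pass filter passes all frequencies below the cutoff frequency 49/5 kHz and attenuates higher frequencies.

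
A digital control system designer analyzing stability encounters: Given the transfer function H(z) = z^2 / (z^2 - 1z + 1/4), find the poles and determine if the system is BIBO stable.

Poles are roots of the denominator: z^2 - 1z + 1/4 = 0.
Quadratic formula: z = [-(-1) +/- sqrt((-1)^2 - 4*(1/4))] / 2
Discriminant = 1 - 1 = 0; sqrt = 0.
z = (1 +/- 0) / 2 = 1/2 (repeated root).
|p1| = 1/2, |p2| = 1/2.
For BIBO stability, all poles must lie inside the unit circle (|p| < 1).
System is STABLE since both |p| < 1.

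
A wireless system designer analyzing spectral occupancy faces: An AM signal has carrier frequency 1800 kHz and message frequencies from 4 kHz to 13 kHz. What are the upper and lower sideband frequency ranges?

Upper sideband (USB) = fc + [fm_low, fm_high] = 1800 + [4, 13] = [1804, 1813] kHz
Lower sideband (LSB) = fc - [fm_high, fm_low] = 1800 - [13, 4] = [1787, 1796] kHz
Total occupied spectrum: 1787 kHz to 1813 kHz (plus carrier at 1800 kHz)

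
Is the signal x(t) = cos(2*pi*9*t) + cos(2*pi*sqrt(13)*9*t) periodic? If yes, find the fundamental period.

f1 = 9 Hz, f2 = 9*sqrt(13) Hz
Ratio f2/f1 = sqrt(13), which is irrational.
Since the frequency ratio is irrational, no common period exists.
The signal is not periodic.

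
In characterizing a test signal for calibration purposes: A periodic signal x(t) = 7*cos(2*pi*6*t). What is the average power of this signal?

Average power of A*cos(wt) is A^2/2.
P = 7^2 / 2 = 49/2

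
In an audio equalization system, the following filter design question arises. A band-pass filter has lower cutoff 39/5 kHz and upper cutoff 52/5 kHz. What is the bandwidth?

Bandwidth = f_high - f_low
= 52/5 kHz - 39/5 kHz = 13/5 kHz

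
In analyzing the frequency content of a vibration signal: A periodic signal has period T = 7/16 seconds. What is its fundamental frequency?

The fundamental frequency is the reciprocal of the period.
f = 1/T = 1/(7/16) = 16/7 Hz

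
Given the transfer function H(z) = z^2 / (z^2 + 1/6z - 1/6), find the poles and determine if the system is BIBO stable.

Poles are roots of the denominator: z^2 + 1/6z - 1/6 = 0.
Quadratic formula: z = [-(1/6) +/- sqrt((1/6)^2 - 4*(-1/6))] / 2
Discriminant = 1/36 + 2/3 = 25/36; sqrt = 5/6.
z = (-1/6 +/- 5/6) / 2 => z = 1/3 or z = -1/2.
|p1| = 1/3, |p2| = 1/2.
For BIBO stability, all poles must lie inside the unit circle (|p| < 1).
System is STABLE since both |p| < 1.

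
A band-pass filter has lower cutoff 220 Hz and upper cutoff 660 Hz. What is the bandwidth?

Bandwidth = f_high - f_low
= 660 Hz - 220 Hz = 440 Hz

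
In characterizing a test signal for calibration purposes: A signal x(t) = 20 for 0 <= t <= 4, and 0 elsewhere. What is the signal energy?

Energy = integral of |x(t)|^2 dt over the signal duration
= 20^2 * 4 = 400 * 4 = 1600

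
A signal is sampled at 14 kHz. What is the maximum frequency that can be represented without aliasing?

The maximum frequency that can be represented without aliasing
is the Nyquist frequency: f_max = f_s / 2 = 14 kHz / 2 = 7 kHz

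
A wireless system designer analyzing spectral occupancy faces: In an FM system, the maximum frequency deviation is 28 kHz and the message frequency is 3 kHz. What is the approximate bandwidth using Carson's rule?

Carson's rule: BW = 2*(delta_f + f_m)
= 2*(28 + 3) kHz = 62 kHz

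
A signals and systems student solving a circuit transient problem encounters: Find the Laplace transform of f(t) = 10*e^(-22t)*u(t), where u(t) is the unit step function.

Standard Laplace transform pair:
e^(-at)*u(t) <-> 1/(s+a)
With a = 22: L{10*e^(-22t)*u(t)} = 10/(s+22), ROC: Re(s) > -22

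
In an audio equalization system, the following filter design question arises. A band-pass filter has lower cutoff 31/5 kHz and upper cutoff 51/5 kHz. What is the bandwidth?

Bandwidth = f_high - f_low
= 51/5 kHz - 31/5 kHz = 4 kHz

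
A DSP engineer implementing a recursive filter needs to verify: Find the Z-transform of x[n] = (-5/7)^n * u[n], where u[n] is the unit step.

The Z-transform of a^n * u[n] is z/(z-a) for |z| > |a|.
Here a = -5/7, so X(z) = z/(z - (-5/7)) = 7z/(7z + 5)
ROC: |z| > 5/7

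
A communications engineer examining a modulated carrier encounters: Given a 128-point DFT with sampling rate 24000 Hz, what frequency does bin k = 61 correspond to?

The frequency of DFT bin k is: f_k = k * f_s / N
f_61 = 61 * 24000 / 128 = 22875/2 Hz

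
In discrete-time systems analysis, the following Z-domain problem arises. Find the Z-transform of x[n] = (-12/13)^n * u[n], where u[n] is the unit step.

The Z-transform of a^n * u[n] is z/(z-a) for |z| > |a|.
Here a = -12/13, so X(z) = z/(z - (-12/13)) = 13z/(13z + 12)
ROC: |z| > 12/13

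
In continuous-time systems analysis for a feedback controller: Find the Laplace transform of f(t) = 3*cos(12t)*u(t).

Standard pair: cos(wt)*u(t) <-> s/(s^2+w^2)
With w = 12: L{3*cos(12t)*u(t)} = 3s/(s^2+144)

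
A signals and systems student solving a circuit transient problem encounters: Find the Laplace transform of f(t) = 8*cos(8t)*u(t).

Standard pair: cos(wt)*u(t) <-> s/(s^2+w^2)
With w = 8: L{8*cos(8t)*u(t)} = 8s/(s^2+64)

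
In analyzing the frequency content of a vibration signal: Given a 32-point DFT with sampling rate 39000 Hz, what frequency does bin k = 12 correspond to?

The frequency of DFT bin k is: f_k = k * f_s / N
f_12 = 12 * 39000 / 32 = 14625 Hz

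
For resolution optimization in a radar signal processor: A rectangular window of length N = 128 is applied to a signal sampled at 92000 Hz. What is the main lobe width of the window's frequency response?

For a rectangular window of length N,
the main lobe width in frequency is 2*f_s/N.
= 2*92000/128 = 2875/2 Hz
This determines the minimum frequency separation for resolving two sinusoids.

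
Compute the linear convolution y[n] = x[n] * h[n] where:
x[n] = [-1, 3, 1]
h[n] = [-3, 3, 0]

y[n] = sum_k x[k]*h[n-k]. Output length = len(x) + len(h) - 1 = 3 + 3 - 1 = 5.
y[0] = -1*-3 = 3
y[1] = 3*-3 + -1*3 = -12
y[2] = 1*-3 + 3*3 + -1*0 = 6
y[3] = 1*3 + 3*0 = 3
y[4] = 1*0 = 0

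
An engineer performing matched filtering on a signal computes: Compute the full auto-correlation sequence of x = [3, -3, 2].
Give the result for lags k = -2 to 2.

r_xx[k] = sum_m x[m]*x[m+k], indexed from 0, for k = -2 to 2:
  r_xx[-2] = x[2]*x[0] = 6
  r_xx[-1] = x[1]*x[0] + x[2]*x[1] = -15
  r_xx[0] = x[0]*x[0] + x[1]*x[1] + x[2]*x[2] = 22
  r_xx[1] = x[0]*x[1] + x[1]*x[2] = -15
  r_xx[2] = x[0]*x[2] = 6
r_xx = [6, -15, 22, -15, 6]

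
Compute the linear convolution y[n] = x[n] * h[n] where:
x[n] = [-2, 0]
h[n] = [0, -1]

y[n] = sum_k x[k]*h[n-k]. Output length = len(x) + len(h) - 1 = 2 + 2 - 1 = 3.
y[0] = -2*0 = 0
y[1] = 0*0 + -2*-1 = 2
y[2] = 0*-1 = 0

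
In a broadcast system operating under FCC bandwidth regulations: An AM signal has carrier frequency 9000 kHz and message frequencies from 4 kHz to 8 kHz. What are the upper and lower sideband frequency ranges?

Upper sideband (USB) = fc + [fm_low, fm_high] = 9000 + [4, 8] = [9004, 9008] kHz
Lower sideband (LSB) = fc - [fm_high, fm_low] = 9000 - [8, 4] = [8992, 8996] kHz
Total occupied spectrum: 8992 kHz to 9008 kHz (plus carrier at 9000 kHz)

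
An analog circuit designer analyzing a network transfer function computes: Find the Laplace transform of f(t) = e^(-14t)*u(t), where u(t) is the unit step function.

Standard Laplace transform pair:
e^(-at)*u(t) <-> 1/(s+a)
With a = 14: L{e^(-14t)*u(t)} = 1/(s+14), ROC: Re(s) > -14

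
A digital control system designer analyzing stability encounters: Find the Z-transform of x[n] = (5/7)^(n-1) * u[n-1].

Time-shifting property: if X(z) = Z{x[n]}, then Z{x[n-d]} = z^(-d) * X(z)
X(z) = z/(z - 5/7) for x[n] = (5/7)^n * u[n]
Z{x[n-1]} = z^(-1) * z/(z - 5/7) = 1/(z - 5/7)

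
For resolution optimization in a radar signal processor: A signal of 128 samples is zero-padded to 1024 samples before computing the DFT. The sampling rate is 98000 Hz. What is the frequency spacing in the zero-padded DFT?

Original DFT: N = 128, resolution = f_s/N = 98000/128 = 6125/8 Hz
Zero-padded DFT: N = 1024, resolution = f_s/N = 98000/1024 = 6125/64 Hz
Zero-padding interpolates the spectrum (finer frequency grid)
but does NOT improve the true spectral resolution (ability to resolve close frequencies).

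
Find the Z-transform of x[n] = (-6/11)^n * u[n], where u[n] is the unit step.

The Z-transform of a^n * u[n] is z/(z-a) for |z| > |a|.
Here a = -6/11, so X(z) = z/(z - (-6/11)) = 11z/(11z + 6)
ROC: |z| > 6/11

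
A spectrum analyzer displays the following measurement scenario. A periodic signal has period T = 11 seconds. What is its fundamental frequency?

The fundamental frequency is the reciprocal of the period.
f = 1/T = 1/(11) = 1/11 Hz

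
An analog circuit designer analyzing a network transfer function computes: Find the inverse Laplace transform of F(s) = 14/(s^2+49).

Standard pair: w/(s^2+w^2) <-> sin(wt)*u(t)
Recognize w^2 = 49, so w = 7; numerator 14 = 2*7.
f(t) = 2*sin(7t)*u(t)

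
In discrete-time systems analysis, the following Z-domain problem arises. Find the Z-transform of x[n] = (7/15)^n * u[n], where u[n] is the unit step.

The Z-transform of a^n * u[n] is z/(z-a) for |z| > |a|.
Here a = 7/15, so X(z) = z/(z - (7/15)) = 15z/(15z - 7)
ROC: |z| > 7/15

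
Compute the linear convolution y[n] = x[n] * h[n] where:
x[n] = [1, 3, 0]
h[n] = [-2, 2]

y[n] = sum_k x[k]*h[n-k]. Output length = len(x) + len(h) - 1 = 3 + 2 - 1 = 4.
y[0] = 1*-2 = -2
y[1] = 3*-2 + 1*2 = -4
y[2] = 0*-2 + 3*2 = 6
y[3] = 0*2 = 0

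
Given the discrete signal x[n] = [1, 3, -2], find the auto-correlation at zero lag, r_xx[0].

The auto-correlation at zero lag r_xx[0] equals the signal energy.
r_xx[0] = sum of x[n]^2 = 1^2 + 3^2 + (-2)^2
= 1 + 9 + 4 = 14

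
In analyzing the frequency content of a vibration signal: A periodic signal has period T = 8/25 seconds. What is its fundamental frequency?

The fundamental frequency is the reciprocal of the period.
f = 1/T = 1/(8/25) = 25/8 Hz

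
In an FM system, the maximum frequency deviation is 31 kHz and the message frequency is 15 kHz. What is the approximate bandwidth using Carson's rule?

Carson's rule: BW = 2*(delta_f + f_m)
= 2*(31 + 15) kHz = 92 kHz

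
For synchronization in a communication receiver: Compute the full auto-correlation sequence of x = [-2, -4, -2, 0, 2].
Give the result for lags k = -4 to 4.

r_xx[k] = sum_m x[m]*x[m+k], indexed from 0, for k = -4 to 4:
  r_xx[-4] = x[4]*x[0] = -4
  r_xx[-3] = x[3]*x[0] + x[4]*x[1] = -8
  r_xx[-2] = x[2]*x[0] + x[3]*x[1] + x[4]*x[2] = 0
  r_xx[-1] = x[1]*x[0] + x[2]*x[1] + x[3]*x[2] + x[4]*x[3] = 16
  r_xx[0] = x[0]*x[0] + x[1]*x[1] + x[2]*x[2] + x[3]*x[3] + x[4]*x[4] = 28
  r_xx[1] = x[0]*x[1] + x[1]*x[2] + x[2]*x[3] + x[3]*x[4] = 16
  r_xx[2] = x[0]*x[2] + x[1]*x[3] + x[2]*x[4] = 0
  r_xx[3] = x[0]*x[3] + x[1]*x[4] = -8
  r_xx[4] = x[0]*x[4] = -4
r_xx = [-4, -8, 0, 16, 28, 16, 0, -8, -4]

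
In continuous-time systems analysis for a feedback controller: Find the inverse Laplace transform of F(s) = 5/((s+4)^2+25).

Standard pair: w/((s+a)^2+w^2) <-> e^(-at)*sin(wt)*u(t)
With a=4, w=5: f(t) = e^(-4t)*sin(5t)*u(t)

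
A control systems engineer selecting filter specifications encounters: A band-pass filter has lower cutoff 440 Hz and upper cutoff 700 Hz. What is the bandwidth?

Bandwidth = f_high - f_low
= 700 Hz - 440 Hz = 260 Hz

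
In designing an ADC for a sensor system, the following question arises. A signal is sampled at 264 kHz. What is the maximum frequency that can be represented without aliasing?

The maximum frequency that can be represented without aliasing
is the Nyquist frequency: f_max = f_s / 2 = 264 kHz / 2 = 132 kHz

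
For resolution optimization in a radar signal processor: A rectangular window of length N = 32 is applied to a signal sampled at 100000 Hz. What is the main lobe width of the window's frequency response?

For a rectangular window of length N,
the main lobe width in frequency is 2*f_s/N.
= 2*100000/32 = 6250 Hz
This determines the minimum frequency separation for resolving two sinusoids.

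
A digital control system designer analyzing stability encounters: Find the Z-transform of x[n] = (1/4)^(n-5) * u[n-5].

Time-shifting property: if X(z) = Z{x[n]}, then Z{x[n-d]} = z^(-d) * X(z)
X(z) = z/(z - 1/4) for x[n] = (1/4)^n * u[n]
Z{x[n-5]} = z^(-5) * z/(z - 1/4) = z^(-4)/(z - 1/4)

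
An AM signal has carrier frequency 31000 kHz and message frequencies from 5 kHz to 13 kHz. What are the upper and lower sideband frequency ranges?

Upper sideband (USB) = fc + [fm_low, fm_high] = 31000 + [5, 13] = [31005, 31013] kHz
Lower sideband (LSB) = fc - [fm_high, fm_low] = 31000 - [13, 5] = [30987, 30995] kHz
Total occupied spectrum: 30987 kHz to 31013 kHz (plus carrier at 31000 kHz)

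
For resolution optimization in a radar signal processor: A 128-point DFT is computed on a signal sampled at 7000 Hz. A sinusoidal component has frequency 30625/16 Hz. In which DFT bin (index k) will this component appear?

DFT frequency resolution = f_s/N = 7000/128 = 875/16 Hz
Bin index k = f_signal / resolution = 30625/16 / 875/16 = 35
The signal frequency 30625/16 Hz falls in DFT bin k = 35.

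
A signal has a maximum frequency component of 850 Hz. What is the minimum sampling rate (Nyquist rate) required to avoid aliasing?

By the Nyquist-Shannon sampling theorem,
the minimum sampling rate (Nyquist rate) must be at least 2 * f_max.
Nyquist rate = 2 * 850 Hz = 1700 Hz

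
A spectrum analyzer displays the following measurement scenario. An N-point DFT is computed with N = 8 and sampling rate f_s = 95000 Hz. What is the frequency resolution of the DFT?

DFT frequency resolution = f_s / N
= 95000 / 8 = 11875 Hz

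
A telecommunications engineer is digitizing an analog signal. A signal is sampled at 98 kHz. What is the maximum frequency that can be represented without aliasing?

The maximum frequency that can be represented without aliasing
is the Nyquist frequency: f_max = f_s / 2 = 98 kHz / 2 = 49 kHz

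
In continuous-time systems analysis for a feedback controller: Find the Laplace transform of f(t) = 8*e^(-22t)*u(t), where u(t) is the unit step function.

Standard Laplace transform pair:
e^(-at)*u(t) <-> 1/(s+a)
With a = 22: L{8*e^(-22t)*u(t)} = 8/(s+22), ROC: Re(s) > -22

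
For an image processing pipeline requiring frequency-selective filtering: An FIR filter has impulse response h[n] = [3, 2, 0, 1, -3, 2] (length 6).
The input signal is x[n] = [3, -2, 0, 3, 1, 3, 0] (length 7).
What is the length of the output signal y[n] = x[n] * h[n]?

For linear convolution, the output length is:
len(y) = len(x) + len(h) - 1 = 7 + 6 - 1 = 12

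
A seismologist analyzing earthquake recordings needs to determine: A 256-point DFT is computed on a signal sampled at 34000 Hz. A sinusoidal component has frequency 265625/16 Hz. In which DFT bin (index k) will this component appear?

DFT frequency resolution = f_s/N = 34000/256 = 2125/16 Hz
Bin index k = f_signal / resolution = 265625/16 / 2125/16 = 125
The signal frequency 265625/16 Hz falls in DFT bin k = 125.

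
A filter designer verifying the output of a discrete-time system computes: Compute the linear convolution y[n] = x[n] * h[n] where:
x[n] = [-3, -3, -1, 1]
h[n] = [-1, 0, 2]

y[n] = sum_k x[k]*h[n-k]. Output length = len(x) + len(h) - 1 = 4 + 3 - 1 = 6.
y[0] = -3*-1 = 3
y[1] = -3*-1 + -3*0 = 3
y[2] = -1*-1 + -3*0 + -3*2 = -5
y[3] = 1*-1 + -1*0 + -3*2 = -7
y[4] = 1*0 + -1*2 = -2
y[5] = 1*2 = 2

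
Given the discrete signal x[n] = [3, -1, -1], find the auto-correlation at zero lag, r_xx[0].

The auto-correlation at zero lag r_xx[0] equals the signal energy.
r_xx[0] = sum of x[n]^2 = 3^2 + (-1)^2 + (-1)^2
= 9 + 1 + 1 = 11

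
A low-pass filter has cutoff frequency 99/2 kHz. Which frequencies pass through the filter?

A low-pass filter passes all frequencies below the cutoff frequency 99/2 kHz and attenuates higher frequencies.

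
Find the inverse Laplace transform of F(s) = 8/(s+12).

Standard pair: k/(s+a) <-> k*e^(-at)*u(t)
With k=8, a=12: f(t) = 8*e^(-12t)*u(t)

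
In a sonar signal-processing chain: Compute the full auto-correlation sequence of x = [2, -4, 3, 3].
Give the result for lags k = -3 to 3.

r_xx[k] = sum_m x[m]*x[m+k], indexed from 0, for k = -3 to 3:
  r_xx[-3] = x[3]*x[0] = 6
  r_xx[-2] = x[2]*x[0] + x[3]*x[1] = -6
  r_xx[-1] = x[1]*x[0] + x[2]*x[1] + x[3]*x[2] = -11
  r_xx[0] = x[0]*x[0] + x[1]*x[1] + x[2]*x[2] + x[3]*x[3] = 38
  r_xx[1] = x[0]*x[1] + x[1]*x[2] + x[2]*x[3] = -11
  r_xx[2] = x[0]*x[2] + x[1]*x[3] = -6
  r_xx[3] = x[0]*x[3] = 6
r_xx = [6, -6, -11, 38, -11, -6, 6]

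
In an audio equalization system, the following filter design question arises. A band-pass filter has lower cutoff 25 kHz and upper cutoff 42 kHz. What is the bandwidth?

Bandwidth = f_high - f_low
= 42 kHz - 25 kHz = 17 kHz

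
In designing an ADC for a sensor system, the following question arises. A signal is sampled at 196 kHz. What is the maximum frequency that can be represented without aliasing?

The maximum frequency that can be represented without aliasing
is the Nyquist frequency: f_max = f_s / 2 = 196 kHz / 2 = 98 kHz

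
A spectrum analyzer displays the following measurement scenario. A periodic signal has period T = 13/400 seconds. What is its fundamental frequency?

The fundamental frequency is the reciprocal of the period.
f = 1/T = 1/(13/400) = 400/13 Hz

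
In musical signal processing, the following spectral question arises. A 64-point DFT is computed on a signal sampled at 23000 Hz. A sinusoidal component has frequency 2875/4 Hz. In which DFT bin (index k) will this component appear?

DFT frequency resolution = f_s/N = 23000/64 = 2875/8 Hz
Bin index k = f_signal / resolution = 2875/4 / 2875/8 = 2
The signal frequency 2875/4 Hz falls in DFT bin k = 2.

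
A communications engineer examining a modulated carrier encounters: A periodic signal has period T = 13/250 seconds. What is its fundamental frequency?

The fundamental frequency is the reciprocal of the period.
f = 1/T = 1/(13/250) = 250/13 Hz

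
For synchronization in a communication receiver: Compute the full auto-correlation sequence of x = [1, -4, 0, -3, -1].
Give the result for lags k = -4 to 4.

r_xx[k] = sum_m x[m]*x[m+k], indexed from 0, for k = -4 to 4:
  r_xx[-4] = x[4]*x[0] = -1
  r_xx[-3] = x[3]*x[0] + x[4]*x[1] = 1
  r_xx[-2] = x[2]*x[0] + x[3]*x[1] + x[4]*x[2] = 12
  r_xx[-1] = x[1]*x[0] + x[2]*x[1] + x[3]*x[2] + x[4]*x[3] = -1
  r_xx[0] = x[0]*x[0] + x[1]*x[1] + x[2]*x[2] + x[3]*x[3] + x[4]*x[4] = 27
  r_xx[1] = x[0]*x[1] + x[1]*x[2] + x[2]*x[3] + x[3]*x[4] = -1
  r_xx[2] = x[0]*x[2] + x[1]*x[3] + x[2]*x[4] = 12
  r_xx[3] = x[0]*x[3] + x[1]*x[4] = 1
  r_xx[4] = x[0]*x[4] = -1
r_xx = [-1, 1, 12, -1, 27, -1, 12, 1, -1]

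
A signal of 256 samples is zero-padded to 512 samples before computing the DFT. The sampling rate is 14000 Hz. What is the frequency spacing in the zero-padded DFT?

Original DFT: N = 256, resolution = f_s/N = 14000/256 = 875/16 Hz
Zero-padded DFT: N = 512, resolution = f_s/N = 14000/512 = 875/32 Hz
Zero-padding interpolates the spectrum (finer frequency grid)
but does NOT improve the true spectral resolution (ability to resolve close frequencies).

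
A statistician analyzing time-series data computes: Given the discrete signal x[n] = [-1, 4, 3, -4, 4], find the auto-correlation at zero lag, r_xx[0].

The auto-correlation at zero lag r_xx[0] equals the signal energy.
r_xx[0] = sum of x[n]^2 = (-1)^2 + 4^2 + 3^2 + (-4)^2 + 4^2
= 1 + 16 + 9 + 16 + 16 = 58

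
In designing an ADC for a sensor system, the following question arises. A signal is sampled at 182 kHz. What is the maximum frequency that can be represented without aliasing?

The maximum frequency that can be represented without aliasing
is the Nyquist frequency: f_max = f_s / 2 = 182 kHz / 2 = 91 kHz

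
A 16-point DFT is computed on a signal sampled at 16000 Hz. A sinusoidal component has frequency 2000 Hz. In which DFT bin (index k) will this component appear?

DFT frequency resolution = f_s/N = 16000/16 = 1000 Hz
Bin index k = f_signal / resolution = 2000 / 1000 = 2
The signal frequency 2000 Hz falls in DFT bin k = 2.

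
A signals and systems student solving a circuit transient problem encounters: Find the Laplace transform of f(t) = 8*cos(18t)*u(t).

Standard pair: cos(wt)*u(t) <-> s/(s^2+w^2)
With w = 18: L{8*cos(18t)*u(t)} = 8s/(s^2+324)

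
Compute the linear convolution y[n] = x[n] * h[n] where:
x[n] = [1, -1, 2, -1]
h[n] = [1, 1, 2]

y[n] = sum_k x[k]*h[n-k]. Output length = len(x) + len(h) - 1 = 4 + 3 - 1 = 6.
y[0] = 1*1 = 1
y[1] = -1*1 + 1*1 = 0
y[2] = 2*1 + -1*1 + 1*2 = 3
y[3] = -1*1 + 2*1 + -1*2 = -1
y[4] = -1*1 + 2*2 = 3
y[5] = -1*2 = -2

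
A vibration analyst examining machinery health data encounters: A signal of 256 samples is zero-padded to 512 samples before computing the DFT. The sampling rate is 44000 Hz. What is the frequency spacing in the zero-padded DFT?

Original DFT: N = 256, resolution = f_s/N = 44000/256 = 1375/8 Hz
Zero-padded DFT: N = 512, resolution = f_s/N = 44000/512 = 1375/16 Hz
Zero-padding interpolates the spectrum (finer frequency grid)
but does NOT improve the true spectral resolution (ability to resolve close frequencies).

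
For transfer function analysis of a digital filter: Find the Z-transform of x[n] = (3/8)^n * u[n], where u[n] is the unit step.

The Z-transform of a^n * u[n] is z/(z-a) for |z| > |a|.
Here a = 3/8, so X(z) = z/(z - (3/8)) = 8z/(8z - 3)
ROC: |z| > 3/8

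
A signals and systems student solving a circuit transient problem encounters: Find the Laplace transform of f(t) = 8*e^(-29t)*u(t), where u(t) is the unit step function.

Standard Laplace transform pair:
e^(-at)*u(t) <-> 1/(s+a)
With a = 29: L{8*e^(-29t)*u(t)} = 8/(s+29), ROC: Re(s) > -29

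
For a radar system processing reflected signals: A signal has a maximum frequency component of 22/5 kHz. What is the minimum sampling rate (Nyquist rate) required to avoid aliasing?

By the Nyquist-Shannon sampling theorem,
the minimum sampling rate (Nyquist rate) must be at least 2 * f_max.
Nyquist rate = 2 * 22/5 kHz = 44/5 kHz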